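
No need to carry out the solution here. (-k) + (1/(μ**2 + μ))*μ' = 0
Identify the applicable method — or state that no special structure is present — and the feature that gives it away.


Best approach: separation of variables — the slope splits multiplicatively: k carrying all k-dependence times μ**2 + μ carrying all μ-dependence — separate and integrate. This doubles as a Bernoulli equation in the unknown as written; dividing and integrating works on it directly.


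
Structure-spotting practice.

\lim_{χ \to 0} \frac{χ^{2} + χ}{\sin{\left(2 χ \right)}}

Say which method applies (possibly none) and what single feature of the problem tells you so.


Diagnosis: l'Hôpital's rule (0/0) — both numerator and denominator vanish at 0: the genuine 0/0 indeterminate that l'Hôpital exists for. Known elementary limits would finish this too — the rule just bypasses the case analysis.


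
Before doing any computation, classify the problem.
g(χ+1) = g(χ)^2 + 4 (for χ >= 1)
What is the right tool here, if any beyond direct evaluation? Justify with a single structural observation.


Technique: no special technique — the new term depends nonlinearly on the old ones, which disqualifies every superposition-based technique.


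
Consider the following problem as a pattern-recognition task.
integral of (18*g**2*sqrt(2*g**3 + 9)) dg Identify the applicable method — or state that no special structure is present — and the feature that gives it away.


Method: u-substitution — differentiating the inner expression 2*g**3 + 9 produces the factor 18*g**2 up to a constant multiple, so substituting u = 2*g**3 + 9 reduces everything to a one-variable integral in u.


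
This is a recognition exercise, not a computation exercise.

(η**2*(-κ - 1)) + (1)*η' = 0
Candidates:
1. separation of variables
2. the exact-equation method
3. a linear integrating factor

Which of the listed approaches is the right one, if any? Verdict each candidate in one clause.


Diagnosis: separation of variables — separating collects all η-dependence with the derivative and leaves all κ-dependence opposite: variables separate.
- separation of variables — a fit — the right tool for this form.
- the exact-equation method — the mixed partial derivatives differ, so the left side is not a total differential.
- a linear integrating factor: the unknown enters nonlinearly (through a power, a denominator, or a transcendental function), which the linear integrating-factor recipe cannot absorb as-is — any repair would come from a preliminary substitution, not the factor.


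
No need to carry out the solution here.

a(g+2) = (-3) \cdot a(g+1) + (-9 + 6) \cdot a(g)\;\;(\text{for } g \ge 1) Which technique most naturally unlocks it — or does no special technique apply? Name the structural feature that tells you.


Method: the characteristic-root method — because shifting g leaves the equation's coefficients unchanged, exponential trials reduce it to algebra.


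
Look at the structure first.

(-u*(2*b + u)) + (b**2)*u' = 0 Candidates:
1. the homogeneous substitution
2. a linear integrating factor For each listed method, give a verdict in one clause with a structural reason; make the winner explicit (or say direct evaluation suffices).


Verdict: the homogeneous substitution — the slope's numerator and denominator have matching total degree, so it depends only on u/b and the ratio substitution collapses it. A Bernoulli rewrite works here as the equation stands — the homogeneous substitution is the more immediate reading.
- the homogeneous substitution — applicable, and directly so.
- a linear integrating factor: the unknown enters nonlinearly (through a power, a denominator, or a transcendental function), which the linear integrating-factor recipe cannot absorb as-is — any repair would come from a preliminary substitution, not the factor.


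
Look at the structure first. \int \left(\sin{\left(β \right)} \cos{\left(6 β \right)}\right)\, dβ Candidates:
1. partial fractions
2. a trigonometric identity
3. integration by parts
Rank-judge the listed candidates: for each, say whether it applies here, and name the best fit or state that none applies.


Verdict: a trigonometric identity — the identity turns \sin{\left(β \right)} \cos{\left(6 β \right)} into two lone cosines/sines, each trivially integrable.
- partial fractions — there is no rational-function structure to decompose.
- a trigonometric identity: a fit — the right tool for this form.
- integration by parts — not the fit here: there is no polynomial factor to ladder down — parts can still close the trigonometric product by recursion, though the identity rewrite is the direct route.


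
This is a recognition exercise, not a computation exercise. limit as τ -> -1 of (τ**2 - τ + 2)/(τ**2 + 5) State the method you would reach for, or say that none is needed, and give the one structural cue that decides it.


Verdict: no special technique — no denominator vanishes and nothing blows up at -1: direct substitution is the whole computation.


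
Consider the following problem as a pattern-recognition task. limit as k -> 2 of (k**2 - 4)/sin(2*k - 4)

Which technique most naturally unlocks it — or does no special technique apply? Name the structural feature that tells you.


Verdict: l'Hôpital's rule (0/0) — the 0/0 form at 2 is the signature situation for l'Hôpital's rule. A local series expansion at the point resolves it as well; the rule is the packaged version of that step.


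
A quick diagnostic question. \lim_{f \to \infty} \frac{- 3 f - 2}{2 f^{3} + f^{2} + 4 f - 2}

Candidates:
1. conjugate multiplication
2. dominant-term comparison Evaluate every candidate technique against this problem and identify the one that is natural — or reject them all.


Best approach: dominant-term comparison — divide through by the highest power of f; every lower-order term dies and the dominant terms decide the limit.
- conjugate multiplication — rationalization has no target — no divergent radical difference appears.
- dominant-term comparison: yes — fits the structure here.


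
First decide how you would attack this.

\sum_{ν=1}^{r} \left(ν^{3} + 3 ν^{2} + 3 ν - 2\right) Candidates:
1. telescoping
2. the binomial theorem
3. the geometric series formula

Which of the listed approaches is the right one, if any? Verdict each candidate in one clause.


Best approach: no special technique — no ratio, no shift structure, no binomial pattern: sum the constant-multiple powers of ν with known formulas.
- telescoping — neither a shifted-difference shape nor integer-spaced poles are present.
- the binomial theorem — the summand does not match any term pattern of an expanded binomial power.
- the geometric series formula: the term-to-term ratio changes with the index, so the geometric formula cannot close it.


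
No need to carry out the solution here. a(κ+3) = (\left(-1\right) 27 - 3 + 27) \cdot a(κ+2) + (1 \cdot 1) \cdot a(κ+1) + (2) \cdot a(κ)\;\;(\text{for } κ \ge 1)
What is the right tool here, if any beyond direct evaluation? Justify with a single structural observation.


Best approach: the characteristic-root method — every coefficient is a fixed number and the forcing is zero — substitute r^κ and read off the root equation.


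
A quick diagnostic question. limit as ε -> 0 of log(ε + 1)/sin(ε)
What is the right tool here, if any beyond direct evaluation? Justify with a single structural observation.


Method: l'Hôpital's rule (0/0) — numerator and denominator both vanish at 0 — a genuine 0/0 form, which is exactly when l'Hôpital applies. Expanding numerator and denominator to first order gives the same value — the rule automates exactly that.


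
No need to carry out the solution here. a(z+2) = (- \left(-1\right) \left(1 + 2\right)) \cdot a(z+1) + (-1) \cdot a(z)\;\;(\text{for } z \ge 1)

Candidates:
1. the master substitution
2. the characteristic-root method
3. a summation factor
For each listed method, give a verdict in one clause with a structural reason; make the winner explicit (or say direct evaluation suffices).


Method: the characteristic-root method — fixed numeric weights on consecutive terms and no forcing term added: the root method in its home territory.
- the master substitution — with no divided-index recursive call, reindexing by powers of a base buys nothing.
- the characteristic-root method — yes, a natural case for it.
- a summation factor — the recurrence reaches back more than one step, outside the first-order family a summation factor normalizes.


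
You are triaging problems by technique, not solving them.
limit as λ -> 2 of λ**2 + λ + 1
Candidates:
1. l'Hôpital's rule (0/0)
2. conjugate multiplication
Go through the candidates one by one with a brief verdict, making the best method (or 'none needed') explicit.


Method: no special technique — the expression is continuous at the evaluation point — substitute directly; no indeterminate form appears.
- l'Hôpital's rule (0/0) — substituting the point produces a determinate value, not a 0 over 0 clash.
- conjugate multiplication: there are no radicals in tension whose conjugate would simplify matters.


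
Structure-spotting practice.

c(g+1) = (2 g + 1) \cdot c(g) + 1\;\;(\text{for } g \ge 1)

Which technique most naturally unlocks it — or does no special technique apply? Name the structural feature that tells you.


Best approach: a summation factor — one step of memory with a weight 2 g + 1 that changes as the index grows — the summation-factor construction is built for this.


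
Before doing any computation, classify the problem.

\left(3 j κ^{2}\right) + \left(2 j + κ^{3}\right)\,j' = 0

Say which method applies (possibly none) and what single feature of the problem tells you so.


Verdict: the exact-equation method — take the mixed partials of 3 j κ^{2} and 2 j + κ^{3}: they are equal, which certifies an exact differential.


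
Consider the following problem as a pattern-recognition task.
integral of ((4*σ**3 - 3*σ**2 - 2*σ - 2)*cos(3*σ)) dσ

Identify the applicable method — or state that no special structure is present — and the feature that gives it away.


Technique: integration by parts — a polynomial factor 4*σ**3 - 3*σ**2 - 2*σ - 2 multiplies cos(3*σ); differentiating 4*σ**3 - 3*σ**2 - 2*σ - 2 lowers its degree while cos(3*σ) integrates cleanly, so parts wins.


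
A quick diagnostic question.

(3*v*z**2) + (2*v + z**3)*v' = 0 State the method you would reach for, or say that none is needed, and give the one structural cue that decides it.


Verdict: the exact-equation method — this form is already the differential of something: the matching mixed partials of 3*v*z**2 and 2*v + z**3 prove it.


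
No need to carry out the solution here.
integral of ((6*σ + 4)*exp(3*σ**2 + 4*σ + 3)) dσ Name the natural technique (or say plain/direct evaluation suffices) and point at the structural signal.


Technique: u-substitution — viewed as a product, the integrand is a composition evaluated at 3*σ**2 + 4*σ + 3 times (a constant multiple of) that inner expression's derivative, so u = 3*σ**2 + 4*σ + 3 makes it elementary.


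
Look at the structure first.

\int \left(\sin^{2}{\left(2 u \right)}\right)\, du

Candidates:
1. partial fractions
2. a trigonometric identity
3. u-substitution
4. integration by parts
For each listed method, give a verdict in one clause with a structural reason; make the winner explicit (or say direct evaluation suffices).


Diagnosis: a trigonometric identity — the exponent on \sin^{2}{\left(2 u \right)} is even — the power-reduction identity is the standard preprocessing step.
- partial fractions: there is no rational-function structure to decompose.
- a trigonometric identity: applies; the problem has the shape this method handles.
- u-substitution: no subexpression of the integrand pairs with its own derivative as a factor — individual terms may offer their own substitutions, but any change of variable covering the whole integral would have to be constructed from outside the expression.
- integration by parts: not the natural route: no polynomial-kernel product appears — a recursive parts reduction of the trigonometric product exists, but the identity rewrite is direct.


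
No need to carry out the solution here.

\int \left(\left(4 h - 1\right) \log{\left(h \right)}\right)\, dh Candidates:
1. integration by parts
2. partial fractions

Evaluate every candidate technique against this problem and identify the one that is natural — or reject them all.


Diagnosis: integration by parts — a polynomial next to \log{\left(h \right)}: integrate the polynomial, differentiate the log, and the integral simplifies in one pass.
- integration by parts: a fit — the right tool for this form.
- partial fractions: there is no rational-function structure to decompose.


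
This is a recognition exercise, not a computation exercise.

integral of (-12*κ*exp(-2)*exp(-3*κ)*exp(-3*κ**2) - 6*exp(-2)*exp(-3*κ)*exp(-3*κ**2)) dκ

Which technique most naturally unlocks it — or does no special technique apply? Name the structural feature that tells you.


Method: u-substitution — collected, the integrand has one factor that is, up to a constant, the derivative of an inner expression the rest depends on — substitute for that inner expression.


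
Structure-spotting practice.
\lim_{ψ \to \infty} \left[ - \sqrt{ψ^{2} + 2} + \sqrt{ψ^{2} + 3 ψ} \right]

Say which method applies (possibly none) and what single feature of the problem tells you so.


Diagnosis: conjugate multiplication — the difference \sqrt{ψ^{2} + 3 ψ} - \sqrt{ψ^{2} + 2} is an ∞ − ∞ stalemate; its conjugate partner breaks the tie.


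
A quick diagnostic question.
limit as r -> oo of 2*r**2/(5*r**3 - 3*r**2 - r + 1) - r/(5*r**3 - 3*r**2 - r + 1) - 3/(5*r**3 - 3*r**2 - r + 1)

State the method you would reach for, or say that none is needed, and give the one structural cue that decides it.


Method: dominant-term comparison — divide through by the highest power of r; every lower-order term dies and the dominant terms decide the limit. l'Hôpital's at-infinity variant applies to the expression viewed as a single quotient; the leading-term comparison is the direct route.


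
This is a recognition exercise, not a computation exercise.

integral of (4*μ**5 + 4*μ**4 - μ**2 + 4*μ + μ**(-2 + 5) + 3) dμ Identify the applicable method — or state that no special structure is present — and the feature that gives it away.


Diagnosis: no special technique — a term-by-term power-rule job in μ; no substitution or rearrangement earns its keep here.


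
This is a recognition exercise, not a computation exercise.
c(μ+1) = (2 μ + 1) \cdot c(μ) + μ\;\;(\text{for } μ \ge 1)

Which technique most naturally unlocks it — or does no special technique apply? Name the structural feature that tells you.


Diagnosis: a summation factor — an index-dependent multiplier 2 μ + 1 rules out characteristic roots; a summation factor converts it to a pure difference.


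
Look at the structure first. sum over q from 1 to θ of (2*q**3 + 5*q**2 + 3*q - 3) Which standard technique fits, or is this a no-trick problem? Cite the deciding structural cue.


Verdict: no special technique — every summand is a constant multiple of a power of q — apply the standard power-sum identities one degree at a time.


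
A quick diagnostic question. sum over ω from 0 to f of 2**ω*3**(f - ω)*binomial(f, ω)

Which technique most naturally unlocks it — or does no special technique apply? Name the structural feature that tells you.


Technique: the binomial theorem — terms weighting binomial(f, ω) against matched powers of 2 and 3 reassemble into (2 + 3)^f by the binomial theorem.


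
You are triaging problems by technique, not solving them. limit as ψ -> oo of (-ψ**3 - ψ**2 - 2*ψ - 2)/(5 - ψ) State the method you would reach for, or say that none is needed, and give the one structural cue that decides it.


Technique: dominant-term comparison — divide by the highest power of ψ present: lower-order terms vanish and the dominant ratio remains. l'Hôpital's at-infinity variant applies to the expression viewed as a single quotient; the leading-term comparison is the direct route.


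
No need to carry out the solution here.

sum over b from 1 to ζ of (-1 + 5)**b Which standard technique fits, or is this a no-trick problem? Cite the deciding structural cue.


Technique: the geometric series formula — consecutive terms stand in a fixed index-free ratio — the geometric sum formula closes it.


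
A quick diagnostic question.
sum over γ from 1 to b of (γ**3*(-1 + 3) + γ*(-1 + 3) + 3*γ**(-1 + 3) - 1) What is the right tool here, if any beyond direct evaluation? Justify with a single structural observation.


Verdict: no special technique — this is bookkeeping, not technique: standard formulas for sums of constant-multiple powers of γ apply termwise.


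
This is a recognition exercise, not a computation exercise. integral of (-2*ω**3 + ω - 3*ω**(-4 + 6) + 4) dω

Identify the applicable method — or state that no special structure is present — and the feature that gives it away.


Diagnosis: no special technique — the integrand is a sum of constant multiples of powers of ω — integrate term by term.


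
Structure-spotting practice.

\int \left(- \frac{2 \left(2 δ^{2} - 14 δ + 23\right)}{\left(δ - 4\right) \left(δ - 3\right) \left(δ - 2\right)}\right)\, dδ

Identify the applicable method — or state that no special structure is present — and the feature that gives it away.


Technique: partial fractions — the bottom factors while the top stays lower-degree — split into simple fractions and integrate piece by piece.


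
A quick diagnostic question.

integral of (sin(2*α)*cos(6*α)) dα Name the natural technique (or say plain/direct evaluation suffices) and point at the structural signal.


Diagnosis: a trigonometric identity — sin(2*α)*cos(6*α) is a beat pattern — rewrite the product as a sum of single-frequency waves before integrating.


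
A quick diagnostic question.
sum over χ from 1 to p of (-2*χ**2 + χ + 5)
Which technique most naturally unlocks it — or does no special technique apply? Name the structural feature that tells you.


Verdict: no special technique — the summand is a plain polynomial in χ (expanding first if it arrives factored); standard power-sum formulas evaluate it term by term.


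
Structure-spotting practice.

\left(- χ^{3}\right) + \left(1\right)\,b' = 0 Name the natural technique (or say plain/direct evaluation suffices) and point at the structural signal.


Best approach: no special technique — solved for the derivative, no b appears — this is antidifferentiation in χ wearing ODE clothing.


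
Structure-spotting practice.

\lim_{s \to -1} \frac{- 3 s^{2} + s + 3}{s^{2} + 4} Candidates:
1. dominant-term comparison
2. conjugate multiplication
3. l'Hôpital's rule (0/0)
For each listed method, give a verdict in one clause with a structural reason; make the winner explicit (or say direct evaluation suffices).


Technique: no special technique — the expression is continuous at -1 — substitute and evaluate; no indeterminate form appears.
- dominant-term comparison: no dominant power emerges to decide the limit by degree comparison.
- conjugate multiplication — no difference of divergent radicals appears, so rationalizing has nothing to cancel.
- l'Hôpital's rule (0/0): evaluation at the point is determinate, so the rule has nothing to repair.


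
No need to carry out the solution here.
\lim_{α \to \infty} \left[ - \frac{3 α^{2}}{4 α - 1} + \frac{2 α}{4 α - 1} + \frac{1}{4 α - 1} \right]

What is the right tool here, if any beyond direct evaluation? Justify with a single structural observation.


Technique: dominant-term comparison — divide through by the highest power of α; every lower-order term dies and the dominant terms decide the limit. As a single quotient, the ∞/∞ shape would yield to repeated differentiation as well — the growth comparison gets there in one look.


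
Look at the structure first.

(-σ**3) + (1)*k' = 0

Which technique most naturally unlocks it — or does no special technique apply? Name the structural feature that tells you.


Method: no special technique — solved for the derivative, no k appears — this is antidifferentiation in σ wearing ODE clothing.


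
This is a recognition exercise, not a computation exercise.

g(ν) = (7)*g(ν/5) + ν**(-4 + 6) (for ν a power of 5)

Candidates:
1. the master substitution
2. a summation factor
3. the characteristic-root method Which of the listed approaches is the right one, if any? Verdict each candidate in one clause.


Diagnosis: the master substitution — the call at ν/5 makes this multiplicative recursion; the master-style substitution converts it to additive.
- the master substitution: applicable, and directly so.
- a summation factor: a divided-index call is outside the fixed-shift first-order family a summation factor normalizes.
- the characteristic-root method: the recursion divides its index rather than shifting it — outside the constant-shift family the root method covers.


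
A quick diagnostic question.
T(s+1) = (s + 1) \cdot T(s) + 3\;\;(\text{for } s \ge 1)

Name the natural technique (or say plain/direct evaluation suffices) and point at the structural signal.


Diagnosis: a summation factor — rescale the sequence by the product of the weights s + 1 so far — the recurrence collapses to a plain running sum.


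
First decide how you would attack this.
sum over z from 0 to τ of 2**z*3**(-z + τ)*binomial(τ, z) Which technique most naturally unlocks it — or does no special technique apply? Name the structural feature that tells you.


Diagnosis: the binomial theorem — terms weighting binomial(τ, z) against matched powers of 2 and 3 reassemble into (2 + 3)^τ by the binomial theorem.


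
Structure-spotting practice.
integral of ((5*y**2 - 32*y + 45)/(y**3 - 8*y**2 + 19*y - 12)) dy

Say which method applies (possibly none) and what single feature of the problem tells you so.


Diagnosis: partial fractions — break y**3 - 8*y**2 + 19*y - 12 into its roots and the integral splits into logarithm-sized bites.


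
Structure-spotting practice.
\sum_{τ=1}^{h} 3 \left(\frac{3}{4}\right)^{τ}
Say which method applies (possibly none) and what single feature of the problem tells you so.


Best approach: the geometric series formula — the ratio of consecutive terms is the constant \frac{3}{4}, independent of the index — a geometric sum.


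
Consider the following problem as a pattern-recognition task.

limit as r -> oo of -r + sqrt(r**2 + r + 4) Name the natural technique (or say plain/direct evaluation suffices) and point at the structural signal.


Verdict: conjugate multiplication — neither sqrt(r**2 + r + 4) nor r converges alone, so rewrite their difference as a conjugate-rationalized quotient first.


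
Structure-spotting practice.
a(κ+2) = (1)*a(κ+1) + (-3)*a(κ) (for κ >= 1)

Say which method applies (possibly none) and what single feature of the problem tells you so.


Verdict: the characteristic-root method — fixed numeric weights on consecutive terms and no forcing term added: the root method in its home territory.


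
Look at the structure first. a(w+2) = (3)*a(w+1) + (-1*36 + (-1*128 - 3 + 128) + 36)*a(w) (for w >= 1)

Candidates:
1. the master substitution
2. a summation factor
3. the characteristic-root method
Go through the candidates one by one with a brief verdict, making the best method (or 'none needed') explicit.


Diagnosis: the characteristic-root method — the recurrence is linear and homogeneous with constant coefficients, so the ansatz r^w turns it into a polynomial equation for r.
- the master substitution: no fixed divisor shrinks the index between calls.
- a summation factor: a summation factor telescopes one-step recursions; this one carries higher-order memory.
- the characteristic-root method: applicable, and directly so.


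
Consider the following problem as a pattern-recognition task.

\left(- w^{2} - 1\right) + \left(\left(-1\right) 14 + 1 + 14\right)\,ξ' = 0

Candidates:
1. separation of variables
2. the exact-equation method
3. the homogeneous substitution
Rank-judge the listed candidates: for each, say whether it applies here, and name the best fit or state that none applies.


Technique: no special technique — the slope is a function of w alone, so integrate both sides directly.
- separation of variables — any separation here is vacuous (nothing depends on the unknown); direct integration is the honest label.
- the exact-equation method: with the unknown absent from both coefficients, the cross-partial test holds emptily — nothing for the exact method to work on.
- the homogeneous substitution: rescaling both variables together changes the slope, so no ratio substitution collapses it.


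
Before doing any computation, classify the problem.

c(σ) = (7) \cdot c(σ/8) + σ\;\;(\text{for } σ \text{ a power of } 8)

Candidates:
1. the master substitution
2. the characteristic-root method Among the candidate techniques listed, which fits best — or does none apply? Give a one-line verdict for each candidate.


Verdict: the master substitution — treat m = log base 8 of σ as the new clock: one recursion step advances m by one while σ scales by 8.
- the master substitution: yes — fits the structure here.
- the characteristic-root method — the recursion divides its index rather than shifting it — outside the constant-shift family the root method covers.


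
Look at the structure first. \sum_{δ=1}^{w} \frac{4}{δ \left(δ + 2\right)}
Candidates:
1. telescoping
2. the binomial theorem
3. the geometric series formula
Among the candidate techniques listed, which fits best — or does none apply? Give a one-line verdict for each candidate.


Diagnosis: telescoping — split \frac{4}{δ \left(δ + 2\right)} by partial fractions and the pieces are one function at shifted arguments — interior terms cancel.
- telescoping: applicable, and directly so.
- the binomial theorem — the terms do not reassemble into a binomial power.
- the geometric series formula — no single multiplier carries one term to the next throughout the sum.


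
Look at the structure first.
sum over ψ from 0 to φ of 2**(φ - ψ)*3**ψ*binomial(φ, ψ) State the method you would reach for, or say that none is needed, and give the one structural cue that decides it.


Best approach: the binomial theorem — the summand is term ψ of a binomial expansion in 3 and 2; the whole sum is a single power.


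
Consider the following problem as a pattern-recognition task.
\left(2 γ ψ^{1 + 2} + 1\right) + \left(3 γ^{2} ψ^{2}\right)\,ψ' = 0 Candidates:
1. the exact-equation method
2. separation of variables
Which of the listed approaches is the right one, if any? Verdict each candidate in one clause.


Best approach: the exact-equation method — because the two cross partials coincide, the form is conservative as written — recover its potential in (γ, ψ).
- the exact-equation method — yes — fits the structure here.
- separation of variables: the two dependences are entangled, not a clean product of one-variable pieces.


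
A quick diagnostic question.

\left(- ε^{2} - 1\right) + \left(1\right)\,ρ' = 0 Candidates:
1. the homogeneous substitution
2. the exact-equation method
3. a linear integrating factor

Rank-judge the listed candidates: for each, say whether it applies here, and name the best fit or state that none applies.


Method: no special technique — solved for the derivative, no ρ appears — this is antidifferentiation in ε wearing ODE clothing.
- the homogeneous substitution: the slope does not depend on the ratio of the variables alone.
- the exact-equation method: with the unknown absent from both coefficients, the cross-partial test holds emptily — nothing for the exact method to work on.
- a linear integrating factor — with the unknown absent the integrating factor is a formality; direct integration is the working structure.


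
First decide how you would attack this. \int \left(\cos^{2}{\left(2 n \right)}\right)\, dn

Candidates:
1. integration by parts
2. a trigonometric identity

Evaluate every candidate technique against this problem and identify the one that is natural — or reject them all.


Diagnosis: a trigonometric identity — apply power reduction to \cos^{2}{\left(2 n \right)}; each application halves the trigonometric degree.
- integration by parts: not the natural route: no polynomial-kernel product appears — a recursive parts reduction of the trigonometric product exists, but the identity rewrite is direct.
- a trigonometric identity: applies; the problem has the shape this method handles.


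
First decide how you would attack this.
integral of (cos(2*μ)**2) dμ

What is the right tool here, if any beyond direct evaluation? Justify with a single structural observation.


Diagnosis: a trigonometric identity — the even trigonometric power cos(2*μ)**2 reduces by a double-angle identity before any integration is attempted.


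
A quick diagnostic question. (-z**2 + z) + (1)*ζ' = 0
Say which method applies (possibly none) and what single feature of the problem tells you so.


Verdict: no special technique — the slope is a pure function of z; integrate both sides and be done.


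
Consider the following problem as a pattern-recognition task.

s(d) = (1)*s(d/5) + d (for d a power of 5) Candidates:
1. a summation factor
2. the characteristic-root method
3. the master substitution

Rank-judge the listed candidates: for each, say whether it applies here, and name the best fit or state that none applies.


Diagnosis: the master substitution — the argument d/5 divides the index by 5; the standard d = 5^m substitution converts it to a constant-shift recurrence.
- a summation factor — the recursion divides its index rather than shifting it — there is no previous-term chain for a summation factor to telescope.
- the characteristic-root method — a divided-index call is not the fixed-shift linear shape that characteristic roots solve.
- the master substitution: a fit — the right tool for this form.


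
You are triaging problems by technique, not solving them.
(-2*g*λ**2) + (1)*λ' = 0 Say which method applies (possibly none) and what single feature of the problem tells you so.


Verdict: separation of variables — all dependence on the two variables factors apart, the defining separable shape.


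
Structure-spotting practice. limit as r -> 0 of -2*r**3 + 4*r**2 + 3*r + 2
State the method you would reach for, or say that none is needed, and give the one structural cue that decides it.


Best approach: no special technique — the expression is continuous at 0 — substitute and evaluate; no indeterminate form appears.


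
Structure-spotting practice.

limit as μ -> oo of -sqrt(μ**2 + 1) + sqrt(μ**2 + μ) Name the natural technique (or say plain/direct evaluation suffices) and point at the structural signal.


Best approach: conjugate multiplication — divergence minus divergence hides a finite answer — expose it by pairing sqrt(μ**2 + μ) - sqrt(μ**2 + 1) with its conjugate.


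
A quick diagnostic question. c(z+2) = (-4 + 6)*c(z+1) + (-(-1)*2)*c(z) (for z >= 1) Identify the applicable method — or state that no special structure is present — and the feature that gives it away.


Technique: the characteristic-root method — constant coefficients and linearity mean the ansatz r^z reduces it to solving the characteristic polynomial.


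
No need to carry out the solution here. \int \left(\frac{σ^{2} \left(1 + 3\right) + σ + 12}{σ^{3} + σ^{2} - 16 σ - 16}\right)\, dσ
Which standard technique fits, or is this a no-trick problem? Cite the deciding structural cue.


Verdict: partial fractions — each factor of σ^{3} + σ^{2} - 16 σ - 16 owns one elementary piece of the integrand — separate them and integrate piecewise.


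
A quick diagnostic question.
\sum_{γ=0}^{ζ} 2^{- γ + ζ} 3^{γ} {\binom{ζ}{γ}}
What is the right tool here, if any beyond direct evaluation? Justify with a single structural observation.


Technique: the binomial theorem — binomial coefficients against complementary powers of 3 and 2: recognize the binomial expansion and resum.


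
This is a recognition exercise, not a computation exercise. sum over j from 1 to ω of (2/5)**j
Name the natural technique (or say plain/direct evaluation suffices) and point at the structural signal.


Diagnosis: the geometric series formula — term-over-term division gives 2/5 every time — index-free ratio, geometric sum formula applies.


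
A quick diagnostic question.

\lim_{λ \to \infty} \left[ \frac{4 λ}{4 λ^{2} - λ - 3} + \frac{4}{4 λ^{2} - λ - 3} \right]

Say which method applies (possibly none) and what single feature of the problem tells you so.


Verdict: dominant-term comparison — growth-rate triage: the leading powers of λ decide the limit, everything else is noise. l'Hôpital's at-infinity variant applies to the expression viewed as a single quotient; the leading-term comparison is the direct route.


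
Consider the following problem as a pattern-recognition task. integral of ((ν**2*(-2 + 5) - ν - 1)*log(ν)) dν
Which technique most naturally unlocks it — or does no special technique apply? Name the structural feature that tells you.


Method: integration by parts — with u = log(ν) the logarithm disappears after one differentiation, leaving a power-rule integral.


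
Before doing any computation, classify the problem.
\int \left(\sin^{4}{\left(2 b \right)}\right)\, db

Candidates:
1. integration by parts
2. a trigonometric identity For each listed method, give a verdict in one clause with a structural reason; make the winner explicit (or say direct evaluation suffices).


Verdict: a trigonometric identity — apply power reduction to \sin^{4}{\left(2 b \right)}; each application halves the trigonometric degree.
- integration by parts — not the fit here: there is no polynomial factor to ladder down — parts can still close the trigonometric product by recursion, though the identity rewrite is the direct route.
- a trigonometric identity: applies; the problem has the shape this method handles.


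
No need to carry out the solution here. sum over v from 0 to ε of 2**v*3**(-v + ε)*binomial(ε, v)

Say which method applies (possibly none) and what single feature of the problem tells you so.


Best approach: the binomial theorem — binomial(ε, v) weighting matched powers of 2 and 3 is the expanded form of (2 + 3)^ε — fold it back up.


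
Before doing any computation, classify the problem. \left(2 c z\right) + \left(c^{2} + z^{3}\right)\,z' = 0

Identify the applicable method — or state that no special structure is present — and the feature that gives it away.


Best approach: the exact-equation method — d/dz of 2 c z equals d/dc of c^{2} + z^{3}: the form is a total differential of one potential — integrate it exactly.


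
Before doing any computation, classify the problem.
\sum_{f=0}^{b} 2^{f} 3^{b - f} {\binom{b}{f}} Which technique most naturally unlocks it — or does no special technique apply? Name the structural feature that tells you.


Method: the binomial theorem — {\binom{b}{f}} weighting matched powers of 2 and 3 is the expanded form of (2 + 3)^b — fold it back up.


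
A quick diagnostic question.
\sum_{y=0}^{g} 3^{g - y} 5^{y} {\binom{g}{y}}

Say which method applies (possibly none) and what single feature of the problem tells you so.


Technique: the binomial theorem — the binomial coefficients weight matched powers of 5 and 3, which is exactly the expansion of a binomial power.


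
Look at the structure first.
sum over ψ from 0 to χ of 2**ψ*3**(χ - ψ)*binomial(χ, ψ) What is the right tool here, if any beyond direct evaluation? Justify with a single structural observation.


Technique: the binomial theorem — the binomial coefficients weight matched powers of 2 and 3, which is exactly the expansion of a binomial power.


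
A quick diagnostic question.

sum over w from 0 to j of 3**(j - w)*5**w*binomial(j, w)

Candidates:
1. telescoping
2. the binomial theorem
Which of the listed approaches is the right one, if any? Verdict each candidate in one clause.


Verdict: the binomial theorem — the binomial coefficients weight matched powers of 5 and 3, which is exactly the expansion of a binomial power.
- telescoping: neither a shifted-difference shape nor integer-spaced poles are present.
- the binomial theorem: applicable, and directly so.


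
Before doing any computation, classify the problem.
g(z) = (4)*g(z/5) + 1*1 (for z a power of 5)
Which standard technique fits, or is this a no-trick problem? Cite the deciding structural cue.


Diagnosis: the master substitution — the argument z/5 divides the index by 5; the standard z = 5^m substitution converts it to a constant-shift recurrence.


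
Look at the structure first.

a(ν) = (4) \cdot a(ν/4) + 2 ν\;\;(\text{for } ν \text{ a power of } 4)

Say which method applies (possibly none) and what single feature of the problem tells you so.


Verdict: the master substitution — the argument contracts 4-fold per step: reindex ν exponentially and solve the linear recurrence in the new index.


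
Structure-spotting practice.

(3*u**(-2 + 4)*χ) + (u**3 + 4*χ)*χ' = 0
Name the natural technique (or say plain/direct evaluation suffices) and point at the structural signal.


Technique: the exact-equation method — equality of cross partials is the green light — assemble the potential function term by term.


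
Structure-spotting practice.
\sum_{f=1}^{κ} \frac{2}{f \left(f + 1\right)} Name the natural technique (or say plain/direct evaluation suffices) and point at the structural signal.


Verdict: telescoping — poles of \frac{2}{f \left(f + 1\right)} differ by an integer, the telltale of a telescoping partial-fraction sum.


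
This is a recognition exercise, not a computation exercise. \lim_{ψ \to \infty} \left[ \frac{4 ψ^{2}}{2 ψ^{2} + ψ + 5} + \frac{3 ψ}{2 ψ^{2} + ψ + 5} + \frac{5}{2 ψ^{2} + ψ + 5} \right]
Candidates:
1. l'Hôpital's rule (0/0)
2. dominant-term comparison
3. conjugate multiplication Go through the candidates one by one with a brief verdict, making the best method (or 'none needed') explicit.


Technique: dominant-term comparison — divide through by the highest power of ψ; every lower-order term dies and the dominant terms decide the limit.
- l'Hôpital's rule (0/0) — as a single quotient the expression runs to ∞/∞ at the limit point — an at-infinity form of the rule would apply, though the leading-growth comparison is the direct reading.
- dominant-term comparison — applicable, and directly so.
- conjugate multiplication — no difference of divergent radicals appears, so rationalizing has nothing to cancel.


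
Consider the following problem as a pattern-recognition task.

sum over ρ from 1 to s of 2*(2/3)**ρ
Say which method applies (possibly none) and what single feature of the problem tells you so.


Best approach: the geometric series formula — each term is 2/3 times the previous one, so the geometric-series formula applies directly.


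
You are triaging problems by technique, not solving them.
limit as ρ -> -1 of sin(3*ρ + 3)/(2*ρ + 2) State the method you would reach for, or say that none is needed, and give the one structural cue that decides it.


Technique: l'Hôpital's rule (0/0) — both numerator and denominator vanish at -1: the genuine 0/0 indeterminate that l'Hôpital exists for. Expanding numerator and denominator to first order gives the same value — the rule automates exactly that.
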